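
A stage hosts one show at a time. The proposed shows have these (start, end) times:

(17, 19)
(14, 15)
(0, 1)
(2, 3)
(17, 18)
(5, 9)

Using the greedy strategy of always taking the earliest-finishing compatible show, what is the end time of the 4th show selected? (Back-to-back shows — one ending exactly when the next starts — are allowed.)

15

Order by finish time; keep every interval that doesn't clash with the previous kept one.
Sorted by end: (0,1)  (2,3)  (5,9)  (14,15)  (17,18)  (17,19)
take (0,1); take (2,3); take (5,9); take (14,15); take (17,18); skip (17,19).
Selected: (0,1) (2,3) (5,9) (14,15) (17,18)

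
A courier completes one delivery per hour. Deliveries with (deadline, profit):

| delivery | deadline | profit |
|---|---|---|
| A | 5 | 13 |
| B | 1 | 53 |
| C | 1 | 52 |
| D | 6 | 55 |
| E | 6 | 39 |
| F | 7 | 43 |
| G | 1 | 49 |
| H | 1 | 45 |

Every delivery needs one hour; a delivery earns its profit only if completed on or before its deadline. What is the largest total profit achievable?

203

Profit order: D=55 B=53 C=52 G=49 H=45 F=43 E=39 A=13
Assign: D→slot 6, B→slot 1, C skipped, G skipped, H skipped, F→slot 7, E→slot 5, A→slot 4.
Slots: [1:B] [4:A] [5:E] [6:D] [7:F]
Profit = 53 + 13 + 39 + 55 + 43 = 203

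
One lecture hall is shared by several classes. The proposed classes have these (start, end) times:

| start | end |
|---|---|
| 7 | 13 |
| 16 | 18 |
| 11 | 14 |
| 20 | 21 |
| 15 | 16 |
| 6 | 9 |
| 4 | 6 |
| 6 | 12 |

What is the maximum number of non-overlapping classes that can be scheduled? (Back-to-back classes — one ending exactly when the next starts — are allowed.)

6

Sorted by end: (4,6)  (6,9)  (6,12)  (7,13)  (11,14)  (15,16)  (16,18)  (20,21)
take (4,6); take (6,9); take (11,14); take (15,16); take (16,18); take (20,21).
Selected 6 classes.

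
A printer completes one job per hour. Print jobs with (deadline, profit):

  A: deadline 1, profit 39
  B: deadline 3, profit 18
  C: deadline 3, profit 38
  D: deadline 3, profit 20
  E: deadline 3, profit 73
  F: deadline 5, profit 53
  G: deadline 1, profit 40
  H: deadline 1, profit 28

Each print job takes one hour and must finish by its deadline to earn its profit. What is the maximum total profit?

204

Profit order: E=73 F=53 G=40 A=39 C=38 H=28 D=20 B=18
Assign: E→slot 3, F→slot 5, G→slot 1, A skipped, C→slot 2, H skipped, D skipped, B skipped.
Slots: [1:G] [2:C] [3:E] [5:F]
Profit = 40 + 38 + 73 + 53 = 204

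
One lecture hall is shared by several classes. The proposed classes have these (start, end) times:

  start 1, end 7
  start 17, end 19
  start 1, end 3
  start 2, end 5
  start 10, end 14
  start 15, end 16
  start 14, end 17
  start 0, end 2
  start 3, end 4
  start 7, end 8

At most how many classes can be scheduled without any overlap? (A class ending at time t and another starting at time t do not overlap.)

Order by finish time; keep every interval that doesn't clash with the previous kept one.
By end time: (0,2), (1,3), (3,4), (2,5), (1,7), (7,8), (10,14), (15,16), (14,17), (17,19).
Pick (0,2); next start ≥ 2 → (3,4); next start ≥ 4 → (7,8); next start ≥ 8 → (10,14); next start ≥ 14 → (15,16); next start ≥ 16 → (17,19).
Selected 6 classes.

6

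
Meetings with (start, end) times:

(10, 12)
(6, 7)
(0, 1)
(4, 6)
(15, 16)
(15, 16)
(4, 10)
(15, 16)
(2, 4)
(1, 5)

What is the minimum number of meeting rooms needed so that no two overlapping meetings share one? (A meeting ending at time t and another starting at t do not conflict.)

3

The answer is the maximum number of intervals overlapping at any instant.
Events (time:±→running): 0:+→1 1:-→0 1:+→1 2:+→2 4:-→1 4:+→2 4:+→3 … peak 3.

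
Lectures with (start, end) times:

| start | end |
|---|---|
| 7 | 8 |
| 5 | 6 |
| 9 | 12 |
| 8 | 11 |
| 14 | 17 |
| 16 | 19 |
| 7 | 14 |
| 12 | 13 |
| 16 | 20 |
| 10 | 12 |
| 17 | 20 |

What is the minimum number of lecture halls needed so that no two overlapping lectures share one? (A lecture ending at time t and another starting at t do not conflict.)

The answer is the maximum number of intervals overlapping at any instant.
starts: [5, 7, 7, 8, 9, 10, 12, 14, 16, 16, 17]
ends:   [6, 8, 11, 12, 12, 13, 14, 17, 19, 20, 20]
s5→1 e6→0 s7→1 s7→2 e8→1 s8→2 s9→3 s10→4  — peak 4.

4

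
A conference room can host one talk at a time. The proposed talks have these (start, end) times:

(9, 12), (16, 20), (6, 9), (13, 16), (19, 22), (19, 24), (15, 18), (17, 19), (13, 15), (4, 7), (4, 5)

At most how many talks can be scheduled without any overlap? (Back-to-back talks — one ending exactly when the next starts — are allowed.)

Sorted by end: (4,5)  (4,7)  (6,9)  (9,12)  (13,15)  (13,16)  (15,18)  (17,19)  (16,20)  (19,22)  (19,24)
take (4,5); take (6,9); take (9,12); take (13,15); take (15,18); skip (16,20); take (19,22).
Selected 6 talks.

6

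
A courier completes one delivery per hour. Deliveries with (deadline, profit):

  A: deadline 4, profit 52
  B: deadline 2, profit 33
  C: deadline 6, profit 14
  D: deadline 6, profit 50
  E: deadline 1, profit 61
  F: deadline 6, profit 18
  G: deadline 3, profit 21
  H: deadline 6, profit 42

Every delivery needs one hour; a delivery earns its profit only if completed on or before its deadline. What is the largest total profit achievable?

259

Take jobs in profit order; each goes to the latest open slot no later than its deadline.
Profit order: E=61 A=52 D=50 H=42 B=33 G=21 F=18 C=14
Assign: E→slot 1, A→slot 4, D→slot 6, H→slot 5, B→slot 2, G→slot 3, F skipped, C skipped.
Slots: [1:E] [2:B] [3:G] [4:A] [5:H] [6:D]
Profit = 61 + 33 + 21 + 52 + 42 + 50 = 259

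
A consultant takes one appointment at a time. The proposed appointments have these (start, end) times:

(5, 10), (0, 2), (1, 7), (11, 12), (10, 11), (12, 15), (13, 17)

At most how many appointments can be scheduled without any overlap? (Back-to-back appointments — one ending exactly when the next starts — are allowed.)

5

Greedy by earliest finish: after sorting by end time, pick each interval compatible with the last pick.
Sorted by end: (0,2)  (1,7)  (5,10)  (10,11)  (11,12)  (12,15)  (13,17)
take (0,2); take (5,10); take (10,11); take (11,12); take (12,15).
Selected 5 appointments.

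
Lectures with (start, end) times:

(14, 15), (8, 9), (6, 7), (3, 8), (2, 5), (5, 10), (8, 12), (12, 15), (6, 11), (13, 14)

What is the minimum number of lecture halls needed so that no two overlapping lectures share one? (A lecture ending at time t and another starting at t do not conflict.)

Events (time:±→running): 2:+→1 3:+→2 5:-→1 5:+→2 6:+→3 6:+→4 … peak 4.

4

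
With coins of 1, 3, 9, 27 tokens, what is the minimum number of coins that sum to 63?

3

Greedy: take as many of the largest coin as possible, then repeat with the remainder.
63 − 2×27→9 − 1×9→0
Total coins = 2 + 1 = 3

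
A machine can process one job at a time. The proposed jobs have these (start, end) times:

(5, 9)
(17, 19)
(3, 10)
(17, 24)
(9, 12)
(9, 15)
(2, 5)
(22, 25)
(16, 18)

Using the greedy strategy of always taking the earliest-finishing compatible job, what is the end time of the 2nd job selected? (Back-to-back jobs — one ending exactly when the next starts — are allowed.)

Greedy by earliest finish: after sorting by end time, pick each interval compatible with the last pick.
Sorted by end: (2,5)  (5,9)  (3,10)  (9,12)  (9,15)  (16,18)  (17,19)  (17,24)  (22,25)
take (2,5); take (5,9); skip (3,10); take (9,12); take (16,18); skip (17,19); skip (17,24); take (22,25).
Selected: (2,5) (5,9) (9,12) (16,18) (22,25)

9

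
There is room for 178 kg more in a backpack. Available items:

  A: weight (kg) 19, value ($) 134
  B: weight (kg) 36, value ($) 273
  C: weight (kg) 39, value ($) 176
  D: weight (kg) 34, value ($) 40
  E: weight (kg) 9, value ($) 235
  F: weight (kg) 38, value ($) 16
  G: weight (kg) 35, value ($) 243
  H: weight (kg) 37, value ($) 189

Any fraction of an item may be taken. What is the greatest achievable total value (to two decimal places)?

Greedy by value/weight ratio, highest first.
Ratios (sorted): E 26.11, B 7.58, A 7.05, G 6.94, H 5.11, C 4.51, D 1.18, F 0.42
take E (9 @ 235); take B (36 @ 273); take A (19 @ 134); take G (35 @ 243); take H (37 @ 189); take C (39 @ 176); take 3/34 of D → 3.53. Capacity used 178/178.
Total value = 1253.53

1253.53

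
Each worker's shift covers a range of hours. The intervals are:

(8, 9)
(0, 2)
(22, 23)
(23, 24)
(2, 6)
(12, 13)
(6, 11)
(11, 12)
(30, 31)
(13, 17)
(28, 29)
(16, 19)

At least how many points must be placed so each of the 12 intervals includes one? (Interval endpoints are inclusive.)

Sorted: [0,2] [2,6] [8,9] [6,11] [11,12] [12,13] [13,17] [16,19] [22,23] [23,24] [28,29] [30,31]
{[0,2],[2,6]} hit by 2; {[8,9],[6,11]} hit by 9; {[11,12],[12,13]} hit by 12; {[13,17],[16,19]} hit by 17; {[22,23],[23,24]} hit by 23; {[28,29]} hit by 29; {[30,31]} hit by 31.
Points: 2, 9, 12, 17, 23, 29, 31 (7 total).

7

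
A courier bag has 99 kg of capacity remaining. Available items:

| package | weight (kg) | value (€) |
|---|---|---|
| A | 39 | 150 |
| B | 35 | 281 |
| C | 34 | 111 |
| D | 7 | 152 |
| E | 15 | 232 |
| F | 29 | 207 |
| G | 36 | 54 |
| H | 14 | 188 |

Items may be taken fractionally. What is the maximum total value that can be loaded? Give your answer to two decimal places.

Ratios (sorted): D 21.71, E 15.47, H 13.43, B 8.03, F 7.14, A 3.85, C 3.26, G 1.50
take D (7 @ 152); take E (15 @ 232); take H (14 @ 188); take B (35 @ 281); take 28/29 of F → 199.86. Capacity used 99/99.
Total value = 1052.86

1052.86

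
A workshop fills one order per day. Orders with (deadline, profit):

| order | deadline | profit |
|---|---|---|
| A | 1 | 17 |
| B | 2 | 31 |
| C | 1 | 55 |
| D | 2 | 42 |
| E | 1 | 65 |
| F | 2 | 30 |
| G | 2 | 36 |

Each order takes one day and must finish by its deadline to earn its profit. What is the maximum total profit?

107

Sort by profit descending; place each in the latest free slot ≤ its deadline.
By profit: E(d1,65), C(d1,55), D(d2,42), G(d2,36), B(d2,31), F(d2,30), A(d1,17)
E→slot 1; C skipped; D→slot 2; G skipped; B skipped; F skipped; A skipped.
Profit = 65 + 42 = 107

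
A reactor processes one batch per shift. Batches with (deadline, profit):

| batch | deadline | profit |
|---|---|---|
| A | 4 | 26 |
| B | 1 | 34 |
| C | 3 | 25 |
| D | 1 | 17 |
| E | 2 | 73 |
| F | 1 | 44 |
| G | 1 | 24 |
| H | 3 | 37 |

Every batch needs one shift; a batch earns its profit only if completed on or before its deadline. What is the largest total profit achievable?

Sort by profit descending; place each in the latest free slot ≤ its deadline.
By profit: E(d2,73), F(d1,44), H(d3,37), B(d1,34), A(d4,26), C(d3,25), G(d1,24), D(d1,17)
E→slot 2; F→slot 1; H→slot 3; B skipped; A→slot 4; C skipped; G skipped; D skipped.
Profit = 44 + 73 + 37 + 26 = 180

180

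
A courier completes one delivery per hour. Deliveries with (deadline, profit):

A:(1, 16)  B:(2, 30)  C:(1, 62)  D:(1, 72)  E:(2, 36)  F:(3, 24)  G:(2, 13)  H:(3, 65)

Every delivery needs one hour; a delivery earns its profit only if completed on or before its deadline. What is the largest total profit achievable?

173

Sort by profit descending; place each in the latest free slot ≤ its deadline.
By profit: D(d1,72), H(d3,65), C(d1,62), E(d2,36), B(d2,30), F(d3,24), A(d1,16), G(d2,13)
D→slot 1; H→slot 3; C skipped; E→slot 2; B skipped; F skipped; A skipped; G skipped.
Profit = 72 + 36 + 65 = 173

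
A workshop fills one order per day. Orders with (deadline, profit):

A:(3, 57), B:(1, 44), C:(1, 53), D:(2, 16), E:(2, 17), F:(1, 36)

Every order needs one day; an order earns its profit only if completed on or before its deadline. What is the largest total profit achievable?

127

Sort by profit descending; place each in the latest free slot ≤ its deadline.
By profit: A(d3,57), C(d1,53), B(d1,44), F(d1,36), E(d2,17), D(d2,16)
A→slot 3; C→slot 1; B skipped; F skipped; E→slot 2; D skipped.
Profit = 53 + 17 + 57 = 127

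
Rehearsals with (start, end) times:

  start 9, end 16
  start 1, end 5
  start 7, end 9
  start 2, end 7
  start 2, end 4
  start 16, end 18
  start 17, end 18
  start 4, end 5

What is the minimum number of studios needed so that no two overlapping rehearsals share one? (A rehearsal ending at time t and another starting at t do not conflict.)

Events (time:±→running): 1:+→1 2:+→2 2:+→3 … peak 3.

3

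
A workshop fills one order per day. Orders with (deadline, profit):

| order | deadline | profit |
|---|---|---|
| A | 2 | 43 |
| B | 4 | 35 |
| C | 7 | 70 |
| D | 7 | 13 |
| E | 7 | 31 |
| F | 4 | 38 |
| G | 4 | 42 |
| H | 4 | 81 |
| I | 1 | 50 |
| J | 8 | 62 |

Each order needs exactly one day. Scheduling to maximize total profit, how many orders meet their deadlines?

Take jobs in profit order; each goes to the latest open slot no later than its deadline.
Profit order: H=81 C=70 J=62 I=50 A=43 G=42 F=38 B=35 E=31 D=13
Assign: H→slot 4, C→slot 7, J→slot 8, I→slot 1, A→slot 2, G→slot 3, F skipped, B skipped, E→slot 6, D→slot 5.
Slots: [1:I] [2:A] [3:G] [4:H] [5:D] [6:E] [7:C] [8:J]
8 of 10 scheduled.

8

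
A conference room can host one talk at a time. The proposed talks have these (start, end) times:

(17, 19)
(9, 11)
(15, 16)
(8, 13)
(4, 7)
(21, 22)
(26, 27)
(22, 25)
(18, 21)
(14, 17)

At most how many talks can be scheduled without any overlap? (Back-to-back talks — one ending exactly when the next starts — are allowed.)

Sort by end time and greedily take each interval whose start is ≥ the last chosen end.
Sorted by end: (4,7)  (9,11)  (8,13)  (15,16)  (14,17)  (17,19)  (18,21)  (21,22)  (22,25)  (26,27)
take (4,7); take (9,11); skip (8,13); take (15,16); take (17,19); take (21,22); take (22,25); take (26,27).
Selected 7 talks.

7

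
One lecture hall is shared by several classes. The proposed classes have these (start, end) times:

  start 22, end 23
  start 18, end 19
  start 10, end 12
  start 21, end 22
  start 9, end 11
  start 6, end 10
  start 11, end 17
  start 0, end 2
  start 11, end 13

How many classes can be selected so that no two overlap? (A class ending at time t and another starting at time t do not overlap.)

Order by finish time; keep every interval that doesn't clash with the previous kept one.
By end time: (0,2), (6,10), (9,11), (10,12), (11,13), (11,17), (18,19), (21,22), (22,23).
Pick (0,2); next start ≥ 2 → (6,10); next start ≥ 10 → (10,12); next start ≥ 12 → (18,19); next start ≥ 19 → (21,22); next start ≥ 22 → (22,23).
Selected 6 classes.

6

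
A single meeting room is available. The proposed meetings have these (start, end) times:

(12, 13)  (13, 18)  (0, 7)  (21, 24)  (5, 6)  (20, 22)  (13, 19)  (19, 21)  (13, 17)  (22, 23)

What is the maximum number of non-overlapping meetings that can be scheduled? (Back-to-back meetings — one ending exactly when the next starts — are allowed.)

5

Sorted by end: (5,6)  (0,7)  (12,13)  (13,17)  (13,18)  (13,19)  (19,21)  (20,22)  (22,23)  (21,24)
take (5,6); take (12,13); take (13,17); skip (13,18); take (19,21); take (22,23); skip (21,24).
Selected 5 meetings.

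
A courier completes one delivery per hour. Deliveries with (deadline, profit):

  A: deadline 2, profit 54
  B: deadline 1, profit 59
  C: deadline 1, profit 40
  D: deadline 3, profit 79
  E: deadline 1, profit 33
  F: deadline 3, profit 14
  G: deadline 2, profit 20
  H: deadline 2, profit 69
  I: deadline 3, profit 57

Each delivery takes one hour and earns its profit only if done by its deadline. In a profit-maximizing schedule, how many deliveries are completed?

By profit: D(d3,79), H(d2,69), B(d1,59), I(d3,57), A(d2,54), C(d1,40), E(d1,33), G(d2,20), F(d3,14)
D→slot 3; H→slot 2; B→slot 1; I skipped; A skipped; C skipped; E skipped; G skipped; F skipped.
3 of 9 scheduled.

3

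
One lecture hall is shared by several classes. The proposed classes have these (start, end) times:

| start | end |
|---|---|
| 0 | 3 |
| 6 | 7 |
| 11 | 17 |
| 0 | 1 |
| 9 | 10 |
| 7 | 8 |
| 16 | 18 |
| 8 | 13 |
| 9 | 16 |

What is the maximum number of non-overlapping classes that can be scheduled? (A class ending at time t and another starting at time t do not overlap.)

Order by finish time; keep every interval that doesn't clash with the previous kept one.
By end time: (0,1), (0,3), (6,7), (7,8), (9,10), (8,13), (9,16), (11,17), (16,18).
Pick (0,1); next start ≥ 1 → (6,7); next start ≥ 7 → (7,8); next start ≥ 8 → (9,10); next start ≥ 10 → (11,17).
Selected 5 classes.

5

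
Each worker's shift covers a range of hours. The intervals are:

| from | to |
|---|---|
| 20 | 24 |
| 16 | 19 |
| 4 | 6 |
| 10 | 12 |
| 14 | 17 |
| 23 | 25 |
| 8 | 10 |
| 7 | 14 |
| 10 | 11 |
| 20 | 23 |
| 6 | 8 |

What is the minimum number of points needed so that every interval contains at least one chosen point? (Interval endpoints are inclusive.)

By right end: [4,6]  [6,8]  [8,10]  [10,11]  [10,12]  [7,14]  [14,17]  [16,19]  [20,23]  [20,24]  [23,25]
[4,6] uncovered → point at 6; [8,10] uncovered → point at 10; [14,17] uncovered → point at 17; [20,23] uncovered → point at 23.
Points: 6, 10, 17, 23 (4 total).

4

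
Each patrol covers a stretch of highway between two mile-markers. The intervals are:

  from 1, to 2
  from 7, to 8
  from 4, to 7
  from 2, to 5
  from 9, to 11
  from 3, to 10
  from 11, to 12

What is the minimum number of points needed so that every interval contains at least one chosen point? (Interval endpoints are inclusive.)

Process intervals by earliest right end; each time one isn't hit yet, stab at its right endpoint.
Sorted: [1,2] [2,5] [4,7] [7,8] [3,10] [9,11] [11,12]
{[1,2],[2,5]} hit by 2; {[4,7],[7,8],[3,10]} hit by 7; {[9,11],[11,12]} hit by 11.
Points: 2, 7, 11 (3 total).

3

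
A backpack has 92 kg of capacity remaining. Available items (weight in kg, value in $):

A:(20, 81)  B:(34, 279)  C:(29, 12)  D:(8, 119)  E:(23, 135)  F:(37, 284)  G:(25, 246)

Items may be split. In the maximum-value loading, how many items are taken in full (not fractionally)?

Order: D (119/8=14.88) > G (246/25=9.84) > B (279/34=8.21) > F (284/37=7.68) > E (135/23=5.87) > A (81/20=4.05) > C (12/29=0.41)
Fill: take D (8 @ 119) → take G (25 @ 246) → take B (34 @ 279) → take 25/37 of F → 191.89; 92/92 used.
3 item(s) taken whole; one partial (take 25/37 of F).

3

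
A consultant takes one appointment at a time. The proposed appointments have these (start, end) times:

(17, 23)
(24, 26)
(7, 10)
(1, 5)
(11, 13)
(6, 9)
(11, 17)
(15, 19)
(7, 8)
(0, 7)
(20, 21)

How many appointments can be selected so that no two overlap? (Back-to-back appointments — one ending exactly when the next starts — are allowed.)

6

Order by finish time; keep every interval that doesn't clash with the previous kept one.
By end time: (1,5), (0,7), (7,8), (6,9), (7,10), (11,13), (11,17), (15,19), (20,21), (17,23), (24,26).
Pick (1,5); next start ≥ 5 → (7,8); next start ≥ 8 → (11,13); next start ≥ 13 → (15,19); next start ≥ 19 → (20,21); next start ≥ 21 → (24,26).
Selected 6 appointments.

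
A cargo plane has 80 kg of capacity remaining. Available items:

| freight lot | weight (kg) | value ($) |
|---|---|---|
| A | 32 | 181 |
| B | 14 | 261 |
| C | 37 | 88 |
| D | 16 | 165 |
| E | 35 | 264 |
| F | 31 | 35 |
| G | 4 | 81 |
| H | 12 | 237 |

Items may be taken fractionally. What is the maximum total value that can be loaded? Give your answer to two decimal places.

Sort by value per unit weight and fill in that order.
Order: G (81/4=20.25) > H (237/12=19.75) > B (261/14=18.64) > D (165/16=10.31) > E (264/35=7.54) > A (181/32=5.66) > C (88/37=2.38) > F (35/31=1.13)
Fill: take G (4 @ 81) → take H (12 @ 237) → take B (14 @ 261) → take D (16 @ 165) → take 34/35 of E → 256.46; 80/80 used.
Total value = 1000.46

1000.46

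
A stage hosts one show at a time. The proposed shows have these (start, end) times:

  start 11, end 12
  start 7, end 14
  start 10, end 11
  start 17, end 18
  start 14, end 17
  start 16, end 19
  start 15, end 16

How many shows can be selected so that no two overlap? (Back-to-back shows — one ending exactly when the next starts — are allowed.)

4

Sort by end time and greedily take each interval whose start is ≥ the last chosen end.
By end time: (10,11), (11,12), (7,14), (15,16), (14,17), (17,18), (16,19).
Pick (10,11); next start ≥ 11 → (11,12); next start ≥ 12 → (15,16); next start ≥ 16 → (17,18).
Selected 4 shows.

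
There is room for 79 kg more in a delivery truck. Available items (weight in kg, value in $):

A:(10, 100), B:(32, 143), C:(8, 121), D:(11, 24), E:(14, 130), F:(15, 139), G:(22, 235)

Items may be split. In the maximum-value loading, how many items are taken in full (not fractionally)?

Order: C (121/8=15.12) > G (235/22=10.68) > A (100/10=10.00) > E (130/14=9.29) > F (139/15=9.27) > B (143/32=4.47) > D (24/11=2.18)
Fill: take C (8 @ 121) → take G (22 @ 235) → take A (10 @ 100) → take E (14 @ 130) → take F (15 @ 139) → take 10/32 of B → 44.69; 79/79 used.
5 item(s) taken whole; one partial (take 10/32 of B).

5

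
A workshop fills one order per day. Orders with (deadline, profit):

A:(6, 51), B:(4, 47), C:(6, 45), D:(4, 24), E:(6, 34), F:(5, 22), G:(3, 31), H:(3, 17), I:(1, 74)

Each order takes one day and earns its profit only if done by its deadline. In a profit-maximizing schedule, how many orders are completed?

Sort by profit descending; place each in the latest free slot ≤ its deadline.
Profit order: I=74 A=51 B=47 C=45 E=34 G=31 D=24 F=22 H=17
Assign: I→slot 1, A→slot 6, B→slot 4, C→slot 5, E→slot 3, G→slot 2, D skipped, F skipped, H skipped.
Slots: [1:I] [2:G] [3:E] [4:B] [5:C] [6:A]
6 of 9 scheduled.

6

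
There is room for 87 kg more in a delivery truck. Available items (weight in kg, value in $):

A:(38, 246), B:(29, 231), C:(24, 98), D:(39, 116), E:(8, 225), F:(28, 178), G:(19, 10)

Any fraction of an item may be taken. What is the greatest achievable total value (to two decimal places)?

Ratios (sorted): E 28.12, B 7.97, A 6.47, F 6.36, C 4.08, D 2.97, G 0.53
take E (8 @ 225); take B (29 @ 231); take A (38 @ 246); take 12/28 of F → 76.29. Capacity used 87/87.
Total value = 778.29

778.29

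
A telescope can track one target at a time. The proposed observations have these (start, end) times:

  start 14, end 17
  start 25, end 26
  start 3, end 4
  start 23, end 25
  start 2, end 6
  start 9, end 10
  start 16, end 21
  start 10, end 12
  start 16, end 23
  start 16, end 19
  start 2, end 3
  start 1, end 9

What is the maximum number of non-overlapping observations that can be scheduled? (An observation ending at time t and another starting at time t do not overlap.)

7

Greedy by earliest finish: after sorting by end time, pick each interval compatible with the last pick.
Sorted by end: (2,3)  (3,4)  (2,6)  (1,9)  (9,10)  (10,12)  (14,17)  (16,19)  (16,21)  (16,23)  (23,25)  (25,26)
take (2,3); take (3,4); take (9,10); take (10,12); take (14,17); skip (16,19); skip (16,21); take (23,25); take (25,26).
Selected 7 observations.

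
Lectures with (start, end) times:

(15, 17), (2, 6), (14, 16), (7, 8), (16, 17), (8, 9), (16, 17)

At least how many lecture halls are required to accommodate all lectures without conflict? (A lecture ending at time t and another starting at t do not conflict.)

3

Events (time:±→running): 2:+→1 6:-→0 7:+→1 8:-→0 8:+→1 9:-→0 14:+→1 15:+→2 16:-→1 16:+→2 16:+→3 … peak 3.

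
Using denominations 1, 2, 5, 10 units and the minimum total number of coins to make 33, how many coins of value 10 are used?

Use the largest denomination that fits, subtract, and repeat.
33 − 3×10→3 − 1×2→1 − 1×1→0
Count of 10: 3

3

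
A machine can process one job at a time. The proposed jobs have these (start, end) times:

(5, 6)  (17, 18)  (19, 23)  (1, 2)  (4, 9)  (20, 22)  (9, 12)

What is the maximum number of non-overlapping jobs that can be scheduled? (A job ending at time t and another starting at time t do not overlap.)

5

Order by finish time; keep every interval that doesn't clash with the previous kept one.
Sorted by end: (1,2)  (5,6)  (4,9)  (9,12)  (17,18)  (20,22)  (19,23)
take (1,2); take (5,6); take (9,12); take (17,18); take (20,22).
Selected 5 jobs.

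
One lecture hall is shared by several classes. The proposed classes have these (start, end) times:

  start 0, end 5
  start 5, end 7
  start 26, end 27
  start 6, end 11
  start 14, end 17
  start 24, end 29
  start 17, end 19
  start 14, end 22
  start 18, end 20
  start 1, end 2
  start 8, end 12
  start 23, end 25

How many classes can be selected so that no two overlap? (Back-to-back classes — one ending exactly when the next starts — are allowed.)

7

Greedy by earliest finish: after sorting by end time, pick each interval compatible with the last pick.
Sorted by end: (1,2)  (0,5)  (5,7)  (6,11)  (8,12)  (14,17)  (17,19)  (18,20)  (14,22)  (23,25)  (26,27)  (24,29)
take (1,2); take (5,7); take (8,12); take (14,17); take (17,19); take (23,25); take (26,27); skip (24,29).
Selected 7 classes.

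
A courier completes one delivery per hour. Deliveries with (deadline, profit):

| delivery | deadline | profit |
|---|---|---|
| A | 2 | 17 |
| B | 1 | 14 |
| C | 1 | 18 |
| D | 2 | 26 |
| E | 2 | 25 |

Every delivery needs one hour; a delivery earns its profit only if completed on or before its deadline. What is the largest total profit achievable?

Sort by profit descending; place each in the latest free slot ≤ its deadline.
Profit order: D=26 E=25 C=18 A=17 B=14
Assign: D→slot 2, E→slot 1, C skipped, A skipped, B skipped.
Slots: [1:E] [2:D]
Profit = 25 + 26 = 51

51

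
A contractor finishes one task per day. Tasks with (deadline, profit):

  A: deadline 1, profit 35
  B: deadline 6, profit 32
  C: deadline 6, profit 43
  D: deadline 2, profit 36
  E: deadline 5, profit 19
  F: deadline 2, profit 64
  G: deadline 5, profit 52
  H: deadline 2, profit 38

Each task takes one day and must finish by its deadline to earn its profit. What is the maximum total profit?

By profit: F(d2,64), G(d5,52), C(d6,43), H(d2,38), D(d2,36), A(d1,35), B(d6,32), E(d5,19)
F→slot 2; G→slot 5; C→slot 6; H→slot 1; D skipped; A skipped; B→slot 4; E→slot 3.
Profit = 38 + 64 + 19 + 32 + 52 + 43 = 248

248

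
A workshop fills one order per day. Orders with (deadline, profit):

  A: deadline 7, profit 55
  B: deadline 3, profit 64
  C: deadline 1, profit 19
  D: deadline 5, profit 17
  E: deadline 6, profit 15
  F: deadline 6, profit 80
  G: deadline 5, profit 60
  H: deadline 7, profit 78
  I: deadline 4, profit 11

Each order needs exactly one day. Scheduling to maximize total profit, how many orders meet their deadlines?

7

Sort by profit descending; place each in the latest free slot ≤ its deadline.
By profit: F(d6,80), H(d7,78), B(d3,64), G(d5,60), A(d7,55), C(d1,19), D(d5,17), E(d6,15), I(d4,11)
F→slot 6; H→slot 7; B→slot 3; G→slot 5; A→slot 4; C→slot 1; D→slot 2; E skipped; I skipped.
7 of 9 scheduled.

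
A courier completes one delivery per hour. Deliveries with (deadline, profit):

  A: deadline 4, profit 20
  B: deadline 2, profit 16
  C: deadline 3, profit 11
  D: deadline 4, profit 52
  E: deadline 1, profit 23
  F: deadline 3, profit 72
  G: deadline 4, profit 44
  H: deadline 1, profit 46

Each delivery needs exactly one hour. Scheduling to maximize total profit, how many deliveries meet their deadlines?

Take jobs in profit order; each goes to the latest open slot no later than its deadline.
By profit: F(d3,72), D(d4,52), H(d1,46), G(d4,44), E(d1,23), A(d4,20), B(d2,16), C(d3,11)
F→slot 3; D→slot 4; H→slot 1; G→slot 2; E skipped; A skipped; B skipped; C skipped.
4 of 8 scheduled.

4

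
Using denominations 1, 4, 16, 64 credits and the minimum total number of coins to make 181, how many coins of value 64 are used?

2

Greedy: take as many of the largest coin as possible, then repeat with the remainder.
181 − 2×64→53 − 3×16→5 − 1×4→1 − 1×1→0
Count of 64: 2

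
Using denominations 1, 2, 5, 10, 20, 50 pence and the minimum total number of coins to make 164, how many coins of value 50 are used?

3

164 − 3×50→14 − 1×10→4 − 2×2→0
Count of 50: 3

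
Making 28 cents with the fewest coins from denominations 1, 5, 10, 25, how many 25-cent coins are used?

Use the largest denomination that fits, subtract, and repeat.
28 = 1×25 + 3×1
Count of 25: 1

1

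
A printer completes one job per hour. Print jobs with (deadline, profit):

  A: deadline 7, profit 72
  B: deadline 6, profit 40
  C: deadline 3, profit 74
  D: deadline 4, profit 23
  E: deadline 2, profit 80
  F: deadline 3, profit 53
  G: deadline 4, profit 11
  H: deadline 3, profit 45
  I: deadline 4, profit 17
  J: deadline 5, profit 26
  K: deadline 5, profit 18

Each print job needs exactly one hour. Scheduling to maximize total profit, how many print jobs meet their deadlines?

7

Sort by profit descending; place each in the latest free slot ≤ its deadline.
Profit order: E=80 C=74 A=72 F=53 H=45 B=40 J=26 D=23 K=18 I=17 G=11
Assign: E→slot 2, C→slot 3, A→slot 7, F→slot 1, H skipped, B→slot 6, J→slot 5, D→slot 4, K skipped, I skipped, G skipped.
Slots: [1:F] [2:E] [3:C] [4:D] [5:J] [6:B] [7:A]
7 of 11 scheduled.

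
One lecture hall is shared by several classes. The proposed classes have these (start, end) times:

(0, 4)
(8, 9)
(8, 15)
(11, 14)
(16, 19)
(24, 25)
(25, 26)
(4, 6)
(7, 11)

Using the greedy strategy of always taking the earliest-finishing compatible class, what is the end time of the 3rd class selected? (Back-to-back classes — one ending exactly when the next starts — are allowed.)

Greedy by earliest finish: after sorting by end time, pick each interval compatible with the last pick.
Sorted by end: (0,4)  (4,6)  (8,9)  (7,11)  (11,14)  (8,15)  (16,19)  (24,25)  (25,26)
take (0,4); take (4,6); take (8,9); take (11,14); skip (8,15); take (16,19); take (24,25); take (25,26).
Selected: (0,4) (4,6) (8,9) (11,14) (16,19) (24,25) (25,26)

9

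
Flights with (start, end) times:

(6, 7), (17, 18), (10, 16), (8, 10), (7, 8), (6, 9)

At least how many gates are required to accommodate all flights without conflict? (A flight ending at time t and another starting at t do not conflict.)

starts: [6, 6, 7, 8, 10, 17]
ends:   [7, 8, 9, 10, 16, 18]
s6→1 s6→2  — peak 2.

2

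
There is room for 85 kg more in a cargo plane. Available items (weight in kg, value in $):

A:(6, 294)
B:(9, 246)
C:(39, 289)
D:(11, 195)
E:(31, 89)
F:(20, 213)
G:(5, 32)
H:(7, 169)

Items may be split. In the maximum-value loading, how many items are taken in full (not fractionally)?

5

Sort by value per unit weight and fill in that order.
Ratios (sorted): A 49.00, B 27.33, H 24.14, D 17.73, F 10.65, C 7.41, G 6.40, E 2.87
take A (6 @ 294); take B (9 @ 246); take H (7 @ 169); take D (11 @ 195); take F (20 @ 213); take 32/39 of C → 237.13. Capacity used 85/85.
5 item(s) taken whole; one partial (take 32/39 of C).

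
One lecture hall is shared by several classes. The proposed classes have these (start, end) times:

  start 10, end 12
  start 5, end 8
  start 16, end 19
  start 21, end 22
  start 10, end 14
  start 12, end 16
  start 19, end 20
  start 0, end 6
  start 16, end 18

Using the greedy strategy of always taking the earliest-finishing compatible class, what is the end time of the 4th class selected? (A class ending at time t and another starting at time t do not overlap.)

Sort by end time and greedily take each interval whose start is ≥ the last chosen end.
Sorted by end: (0,6)  (5,8)  (10,12)  (10,14)  (12,16)  (16,18)  (16,19)  (19,20)  (21,22)
take (0,6); take (10,12); skip (10,14); take (12,16); take (16,18); skip (16,19); take (19,20); take (21,22).
Selected: (0,6) (10,12) (12,16) (16,18) (19,20) (21,22)

18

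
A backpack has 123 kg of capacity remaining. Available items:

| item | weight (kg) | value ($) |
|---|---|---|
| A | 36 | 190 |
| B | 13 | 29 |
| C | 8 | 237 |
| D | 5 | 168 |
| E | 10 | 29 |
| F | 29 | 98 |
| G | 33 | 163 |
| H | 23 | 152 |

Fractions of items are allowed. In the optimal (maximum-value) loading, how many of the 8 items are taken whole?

5

Sort by value per unit weight and fill in that order.
Order: D (168/5=33.60) > C (237/8=29.62) > H (152/23=6.61) > A (190/36=5.28) > G (163/33=4.94) > F (98/29=3.38) > E (29/10=2.90) > B (29/13=2.23)
Fill: take D (5 @ 168) → take C (8 @ 237) → take H (23 @ 152) → take A (36 @ 190) → take G (33 @ 163) → take 18/29 of F → 60.83; 123/123 used.
5 item(s) taken whole; one partial (take 18/29 of F).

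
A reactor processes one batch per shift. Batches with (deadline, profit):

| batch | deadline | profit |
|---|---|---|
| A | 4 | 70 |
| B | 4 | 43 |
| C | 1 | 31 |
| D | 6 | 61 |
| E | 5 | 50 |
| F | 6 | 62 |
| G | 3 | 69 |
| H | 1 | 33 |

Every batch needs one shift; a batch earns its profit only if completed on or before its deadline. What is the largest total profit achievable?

355

Profit order: A=70 G=69 F=62 D=61 E=50 B=43 H=33 C=31
Assign: A→slot 4, G→slot 3, F→slot 6, D→slot 5, E→slot 2, B→slot 1, H skipped, C skipped.
Slots: [1:B] [2:E] [3:G] [4:A] [5:D] [6:F]
Profit = 43 + 50 + 69 + 70 + 61 + 62 = 355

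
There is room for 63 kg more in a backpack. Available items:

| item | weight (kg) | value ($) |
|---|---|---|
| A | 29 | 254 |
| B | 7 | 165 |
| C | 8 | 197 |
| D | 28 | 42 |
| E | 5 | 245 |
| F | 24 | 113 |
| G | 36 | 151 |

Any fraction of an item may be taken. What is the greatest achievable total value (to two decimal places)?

Sort by value per unit weight and fill in that order.
Ratios (sorted): E 49.00, C 24.62, B 23.57, A 8.76, F 4.71, G 4.19, D 1.50
take E (5 @ 245); take C (8 @ 197); take B (7 @ 165); take A (29 @ 254); take 14/24 of F → 65.92. Capacity used 63/63.
Total value = 926.92

926.92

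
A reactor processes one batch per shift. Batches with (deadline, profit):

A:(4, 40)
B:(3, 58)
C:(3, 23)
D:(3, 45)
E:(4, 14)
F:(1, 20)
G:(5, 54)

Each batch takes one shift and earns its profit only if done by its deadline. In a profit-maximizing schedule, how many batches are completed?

Take jobs in profit order; each goes to the latest open slot no later than its deadline.
By profit: B(d3,58), G(d5,54), D(d3,45), A(d4,40), C(d3,23), F(d1,20), E(d4,14)
B→slot 3; G→slot 5; D→slot 2; A→slot 4; C→slot 1; F skipped; E skipped.
5 of 7 scheduled.

5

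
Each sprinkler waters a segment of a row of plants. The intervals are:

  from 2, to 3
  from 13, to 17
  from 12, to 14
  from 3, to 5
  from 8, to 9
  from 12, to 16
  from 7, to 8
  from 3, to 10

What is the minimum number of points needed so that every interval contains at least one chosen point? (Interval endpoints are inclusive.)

3

Sorted: [2,3] [3,5] [7,8] [8,9] [3,10] [12,14] [12,16] [13,17]
{[2,3],[3,5]} hit by 3; {[7,8],[8,9],[3,10]} hit by 8; {[12,14],[12,16],[13,17]} hit by 14.
Points: 3, 8, 14 (3 total).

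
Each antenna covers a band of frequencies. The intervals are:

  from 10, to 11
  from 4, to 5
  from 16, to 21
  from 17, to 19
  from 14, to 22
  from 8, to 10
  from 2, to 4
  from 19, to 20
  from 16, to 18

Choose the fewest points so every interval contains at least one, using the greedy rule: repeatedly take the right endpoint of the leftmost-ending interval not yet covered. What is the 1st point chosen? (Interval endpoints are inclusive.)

Sorted: [2,4] [4,5] [8,10] [10,11] [16,18] [17,19] [19,20] [16,21] [14,22]
{[2,4],[4,5]} hit by 4; {[8,10],[10,11]} hit by 10; {[16,18],[17,19]} hit by 18; {[19,20],[16,21],[14,22]} hit by 20.
Points: 4, 10, 18, 20 (4 total).

4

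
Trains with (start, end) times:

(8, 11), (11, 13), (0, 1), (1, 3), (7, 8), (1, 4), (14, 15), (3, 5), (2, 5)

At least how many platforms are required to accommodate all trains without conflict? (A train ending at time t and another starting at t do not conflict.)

The answer is the maximum number of intervals overlapping at any instant.
starts: [0, 1, 1, 2, 3, 7, 8, 11, 14]
ends:   [1, 3, 4, 5, 5, 8, 11, 13, 15]
s0→1 e1→0 s1→1 s1→2 s2→3  — peak 3.

3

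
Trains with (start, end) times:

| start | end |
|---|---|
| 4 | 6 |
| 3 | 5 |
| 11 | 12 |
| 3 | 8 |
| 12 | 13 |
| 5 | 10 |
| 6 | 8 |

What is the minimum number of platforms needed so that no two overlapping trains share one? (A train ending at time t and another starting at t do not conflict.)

The answer is the maximum number of intervals overlapping at any instant.
Events (time:±→running): 3:+→1 3:+→2 4:+→3 … peak 3.

3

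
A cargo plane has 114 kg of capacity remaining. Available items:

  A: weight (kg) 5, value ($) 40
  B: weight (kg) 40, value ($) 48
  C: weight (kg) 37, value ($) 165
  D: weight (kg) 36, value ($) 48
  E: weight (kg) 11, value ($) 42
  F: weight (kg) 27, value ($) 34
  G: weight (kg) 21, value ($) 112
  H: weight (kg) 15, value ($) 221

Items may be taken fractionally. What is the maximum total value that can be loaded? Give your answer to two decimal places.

613.33

Greedy by value/weight ratio, highest first.
Order: H (221/15=14.73) > A (40/5=8.00) > G (112/21=5.33) > C (165/37=4.46) > E (42/11=3.82) > D (48/36=1.33) > F (34/27=1.26) > B (48/40=1.20)
Fill: take H (15 @ 221) → take A (5 @ 40) → take G (21 @ 112) → take C (37 @ 165) → take E (11 @ 42) → take 25/36 of D → 33.33; 114/114 used.
Total value = 613.33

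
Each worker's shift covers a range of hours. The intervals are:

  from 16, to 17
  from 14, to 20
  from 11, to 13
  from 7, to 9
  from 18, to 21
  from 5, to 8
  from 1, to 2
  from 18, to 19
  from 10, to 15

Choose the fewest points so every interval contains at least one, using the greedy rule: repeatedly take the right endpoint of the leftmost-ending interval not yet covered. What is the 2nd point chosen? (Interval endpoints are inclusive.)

Sorted: [1,2] [5,8] [7,9] [11,13] [10,15] [16,17] [18,19] [14,20] [18,21]
{[1,2]} hit by 2; {[5,8],[7,9]} hit by 8; {[11,13],[10,15]} hit by 13; {[16,17]} hit by 17; {[18,19],[14,20],[18,21]} hit by 19.
Points: 2, 8, 13, 17, 19 (5 total).

8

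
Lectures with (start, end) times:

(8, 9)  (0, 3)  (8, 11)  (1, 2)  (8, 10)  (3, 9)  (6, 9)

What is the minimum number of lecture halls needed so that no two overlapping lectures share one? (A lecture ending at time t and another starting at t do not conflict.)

5

Count concurrent intervals with a sweep; the peak is the room count.
starts: [0, 1, 3, 6, 8, 8, 8]
ends:   [2, 3, 9, 9, 9, 10, 11]
s0→1 s1→2 e2→1 e3→0 s3→1 s6→2 s8→3 s8→4 s8→5  — peak 5.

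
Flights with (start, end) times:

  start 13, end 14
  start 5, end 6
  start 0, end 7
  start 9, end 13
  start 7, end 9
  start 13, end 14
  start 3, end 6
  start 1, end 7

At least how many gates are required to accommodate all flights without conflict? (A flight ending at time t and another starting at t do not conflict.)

The answer is the maximum number of intervals overlapping at any instant.
starts: [0, 1, 3, 5, 7, 9, 13, 13]
ends:   [6, 6, 7, 7, 9, 13, 14, 14]
s0→1 s1→2 s3→3 s5→4  — peak 4.

4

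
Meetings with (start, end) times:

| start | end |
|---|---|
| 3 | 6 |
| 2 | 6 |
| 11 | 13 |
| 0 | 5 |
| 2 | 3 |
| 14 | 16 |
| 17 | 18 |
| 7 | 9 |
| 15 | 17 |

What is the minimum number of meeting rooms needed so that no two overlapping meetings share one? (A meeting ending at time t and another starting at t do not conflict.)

The answer is the maximum number of intervals overlapping at any instant.
Events (time:±→running): 0:+→1 2:+→2 2:+→3 … peak 3.

3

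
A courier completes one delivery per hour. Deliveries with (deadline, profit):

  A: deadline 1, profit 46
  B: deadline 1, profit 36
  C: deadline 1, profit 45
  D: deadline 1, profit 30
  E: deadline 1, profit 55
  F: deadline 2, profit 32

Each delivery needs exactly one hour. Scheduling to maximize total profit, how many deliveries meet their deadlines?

2

Take jobs in profit order; each goes to the latest open slot no later than its deadline.
By profit: E(d1,55), A(d1,46), C(d1,45), B(d1,36), F(d2,32), D(d1,30)
E→slot 1; A skipped; C skipped; B skipped; F→slot 2; D skipped.
2 of 6 scheduled.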